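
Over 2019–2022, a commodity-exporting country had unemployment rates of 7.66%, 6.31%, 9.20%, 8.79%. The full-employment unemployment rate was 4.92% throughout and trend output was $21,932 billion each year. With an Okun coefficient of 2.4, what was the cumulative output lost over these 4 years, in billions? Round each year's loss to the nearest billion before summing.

$6,464 billion

Year 2019: gap = -2.4 × (7.66 - 4.92) = -6.576%, loss ≈ 21932 × 6.576/100 ≈ 1442.
Year 2020: gap = -2.4 × (6.31 - 4.92) = -3.336%, loss ≈ 21932 × 3.336/100 ≈ 732.
Year 2021: gap = -2.4 × (9.2 - 4.92) = -10.272%, loss ≈ 21932 × 10.272/100 ≈ 2253.
Year 2022: gap = -2.4 × (8.79 - 4.92) = -9.288%, loss ≈ 21932 × 9.288/100 ≈ 2037.
Total lost output = 1442 + 732 + 2253 + 2037 = 6464 billion.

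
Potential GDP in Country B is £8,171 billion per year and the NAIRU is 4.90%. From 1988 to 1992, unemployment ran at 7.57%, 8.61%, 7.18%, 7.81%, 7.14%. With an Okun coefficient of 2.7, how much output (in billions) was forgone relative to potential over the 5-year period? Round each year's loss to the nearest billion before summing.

Year 1988: gap = -2.7 × (7.57 - 4.9) = -7.209%, loss ≈ 8171 × 7.209/100 ≈ 589.
Year 1989: gap = -2.7 × (8.61 - 4.9) = -10.017%, loss ≈ 8171 × 10.017/100 ≈ 818.
Year 1990: gap = -2.7 × (7.18 - 4.9) = -6.156%, loss ≈ 8171 × 6.156/100 ≈ 503.
Year 1991: gap = -2.7 × (7.81 - 4.9) = -7.857%, loss ≈ 8171 × 7.857/100 ≈ 642.
Year 1992: gap = -2.7 × (7.14 - 4.9) = -6.048%, loss ≈ 8171 × 6.048/100 ≈ 494.
Total lost output = 589 + 818 + 503 + 642 + 494 = 3046 billion.

£3,046 billion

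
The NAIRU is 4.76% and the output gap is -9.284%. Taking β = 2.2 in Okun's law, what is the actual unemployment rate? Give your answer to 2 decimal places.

8.98%

From Okun's law, u - u* = -(output gap)/β = -(-9.284)/2.2 = 4.22 points.
So u = 4.76 + 4.22 = 8.98%.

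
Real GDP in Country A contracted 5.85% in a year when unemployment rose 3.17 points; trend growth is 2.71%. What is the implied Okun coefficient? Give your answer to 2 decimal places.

Growth form: g_Y = g_Y* - β × Δu, so β = (g_Y* - g_Y)/Δu.
β = (2.71 + 5.85)/3.17 = 8.56/3.17 = 2.70.

β ≈ 2.70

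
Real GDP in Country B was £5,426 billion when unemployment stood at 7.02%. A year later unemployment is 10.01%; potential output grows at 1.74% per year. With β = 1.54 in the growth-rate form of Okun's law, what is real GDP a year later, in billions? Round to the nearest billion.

Δu = 10.01 - 7.02 = 2.99 points.
Okun's law (growth form): g_Y = g_Y* - β × Δu = 1.74 - 1.54 × (2.99) = 1.74 - 4.6046 = -2.8646%.
Real GDP in the next year = 5426 × (1 - 2.8646/100) = 5426 × 0.971354 ≈ 5271 billion.

£5,271 billion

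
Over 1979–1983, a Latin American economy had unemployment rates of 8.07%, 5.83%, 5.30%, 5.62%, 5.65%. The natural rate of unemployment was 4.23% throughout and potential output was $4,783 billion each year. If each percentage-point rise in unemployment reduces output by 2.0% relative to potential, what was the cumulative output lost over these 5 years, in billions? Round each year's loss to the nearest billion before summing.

Year 1979: gap = -2.0 × (8.07 - 4.23) = -7.68%, loss ≈ 4783 × 7.68/100 ≈ 367.
Year 1980: gap = -2.0 × (5.83 - 4.23) = -3.2%, loss ≈ 4783 × 3.2/100 ≈ 153.
Year 1981: gap = -2.0 × (5.3 - 4.23) = -2.14%, loss ≈ 4783 × 2.14/100 ≈ 102.
Year 1982: gap = -2.0 × (5.62 - 4.23) = -2.78%, loss ≈ 4783 × 2.78/100 ≈ 133.
Year 1983: gap = -2.0 × (5.65 - 4.23) = -2.84%, loss ≈ 4783 × 2.84/100 ≈ 136.
Total lost output = 367 + 153 + 102 + 133 + 136 = 891 billion.

$891 billion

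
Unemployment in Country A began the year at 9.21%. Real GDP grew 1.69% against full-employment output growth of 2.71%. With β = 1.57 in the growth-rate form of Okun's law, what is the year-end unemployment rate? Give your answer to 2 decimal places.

9.86%

Growth-rate Okun's law: g_Y = g_Y* - β × Δu, so Δu = (g_Y* - g_Y)/β.
Δu = (2.71 - 1.69)/1.57 = 1.02/1.57 = 0.65 percentage points.
Year-end unemployment = 9.21 + 0.65 = 9.86%.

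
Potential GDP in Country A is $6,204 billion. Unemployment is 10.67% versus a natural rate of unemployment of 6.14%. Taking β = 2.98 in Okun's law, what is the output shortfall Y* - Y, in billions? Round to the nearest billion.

$838 billion

Output gap = -2.98 × (10.67 - 6.14) = -2.98 × 4.53 = -13.4994%.
Actual GDP ≈ 6204 × 0.865006 ≈ 5366 billion, so the shortfall is 6204 - 5366 = 838 billion.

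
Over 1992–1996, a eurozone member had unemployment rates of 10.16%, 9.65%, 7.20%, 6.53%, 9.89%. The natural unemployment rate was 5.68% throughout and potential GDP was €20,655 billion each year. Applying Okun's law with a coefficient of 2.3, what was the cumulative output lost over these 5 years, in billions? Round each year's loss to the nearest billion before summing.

€7,140 billion

Year 1992: gap = -2.3 × (10.16 - 5.68) = -10.304%, loss ≈ 20655 × 10.304/100 ≈ 2128.
Year 1993: gap = -2.3 × (9.65 - 5.68) = -9.131%, loss ≈ 20655 × 9.131/100 ≈ 1886.
Year 1994: gap = -2.3 × (7.2 - 5.68) = -3.496%, loss ≈ 20655 × 3.496/100 ≈ 722.
Year 1995: gap = -2.3 × (6.53 - 5.68) = -1.955%, loss ≈ 20655 × 1.955/100 ≈ 404.
Year 1996: gap = -2.3 × (9.89 - 5.68) = -9.683%, loss ≈ 20655 × 9.683/100 ≈ 2000.
Total lost output = 2128 + 1886 + 722 + 404 + 2000 = 7140 billion.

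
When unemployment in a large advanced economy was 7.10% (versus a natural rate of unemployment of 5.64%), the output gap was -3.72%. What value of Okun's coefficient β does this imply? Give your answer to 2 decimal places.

β ≈ 2.55

Okun's law: output gap = -β × (u - u*).
-3.72 = -β × (7.1 - 5.64) = -β × 1.46, so β = 3.72/1.46 = 2.55.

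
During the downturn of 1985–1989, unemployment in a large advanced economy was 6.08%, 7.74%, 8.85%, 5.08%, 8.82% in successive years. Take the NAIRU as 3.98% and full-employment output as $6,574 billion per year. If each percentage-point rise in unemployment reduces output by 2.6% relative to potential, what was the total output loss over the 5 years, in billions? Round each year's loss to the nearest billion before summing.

$2,849 billion

Year 1985: gap = -2.6 × (6.08 - 3.98) = -5.46%, loss ≈ 6574 × 5.46/100 ≈ 359.
Year 1986: gap = -2.6 × (7.74 - 3.98) = -9.776%, loss ≈ 6574 × 9.776/100 ≈ 643.
Year 1987: gap = -2.6 × (8.85 - 3.98) = -12.662%, loss ≈ 6574 × 12.662/100 ≈ 832.
Year 1988: gap = -2.6 × (5.08 - 3.98) = -2.86%, loss ≈ 6574 × 2.86/100 ≈ 188.
Year 1989: gap = -2.6 × (8.82 - 3.98) = -12.584%, loss ≈ 6574 × 12.584/100 ≈ 827.
Total lost output = 359 + 643 + 832 + 188 + 827 = 2849 billion.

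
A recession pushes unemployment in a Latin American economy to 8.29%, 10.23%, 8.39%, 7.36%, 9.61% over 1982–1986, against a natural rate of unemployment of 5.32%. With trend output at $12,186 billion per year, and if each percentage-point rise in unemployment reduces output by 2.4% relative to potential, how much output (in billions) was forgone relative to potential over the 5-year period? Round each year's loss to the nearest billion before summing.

$5,055 billion

Year 1982: gap = -2.4 × (8.29 - 5.32) = -7.128%, loss ≈ 12186 × 7.128/100 ≈ 869.
Year 1983: gap = -2.4 × (10.23 - 5.32) = -11.784%, loss ≈ 12186 × 11.784/100 ≈ 1436.
Year 1984: gap = -2.4 × (8.39 - 5.32) = -7.368%, loss ≈ 12186 × 7.368/100 ≈ 898.
Year 1985: gap = -2.4 × (7.36 - 5.32) = -4.896%, loss ≈ 12186 × 4.896/100 ≈ 597.
Year 1986: gap = -2.4 × (9.61 - 5.32) = -10.296%, loss ≈ 12186 × 10.296/100 ≈ 1255.
Total lost output = 869 + 1436 + 898 + 597 + 1255 = 5055 billion.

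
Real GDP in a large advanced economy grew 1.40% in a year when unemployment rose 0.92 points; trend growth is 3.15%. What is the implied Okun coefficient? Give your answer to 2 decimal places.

β ≈ 1.90

Growth form: g_Y = g_Y* - β × Δu, so β = (g_Y* - g_Y)/Δu.
β = (3.15 - 1.4)/0.92 = 1.75/0.92 = 1.90.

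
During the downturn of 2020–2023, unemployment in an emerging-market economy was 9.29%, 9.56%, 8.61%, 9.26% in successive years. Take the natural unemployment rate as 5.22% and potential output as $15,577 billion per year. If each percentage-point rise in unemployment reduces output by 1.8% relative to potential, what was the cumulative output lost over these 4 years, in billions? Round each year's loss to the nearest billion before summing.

$4,442 billion

Year 2020: gap = -1.8 × (9.29 - 5.22) = -7.326%, loss ≈ 15577 × 7.326/100 ≈ 1141.
Year 2021: gap = -1.8 × (9.56 - 5.22) = -7.812%, loss ≈ 15577 × 7.812/100 ≈ 1217.
Year 2022: gap = -1.8 × (8.61 - 5.22) = -6.102%, loss ≈ 15577 × 6.102/100 ≈ 951.
Year 2023: gap = -1.8 × (9.26 - 5.22) = -7.272%, loss ≈ 15577 × 7.272/100 ≈ 1133.
Total lost output = 1141 + 1217 + 951 + 1133 = 4442 billion.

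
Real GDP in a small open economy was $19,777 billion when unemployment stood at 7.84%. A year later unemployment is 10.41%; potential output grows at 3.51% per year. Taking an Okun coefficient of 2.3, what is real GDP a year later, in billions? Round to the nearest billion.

Δu = 10.41 - 7.84 = 2.57 points.
Okun's law (growth form): g_Y = g_Y* - β × Δu = 3.51 - 2.3 × (2.57) = 3.51 - 5.911 = -2.401%.
Real GDP in the next year = 19777 × (1 - 2.401/100) = 19777 × 0.97599 ≈ 19302 billion.

$19,302 billion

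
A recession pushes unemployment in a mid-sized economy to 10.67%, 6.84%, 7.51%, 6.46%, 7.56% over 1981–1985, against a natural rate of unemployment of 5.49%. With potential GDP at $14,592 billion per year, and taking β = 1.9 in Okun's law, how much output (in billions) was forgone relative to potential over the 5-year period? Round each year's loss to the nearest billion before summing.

$3,213 billion

Year 1981: gap = -1.9 × (10.67 - 5.49) = -9.842%, loss ≈ 14592 × 9.842/100 ≈ 1436.
Year 1982: gap = -1.9 × (6.84 - 5.49) = -2.565%, loss ≈ 14592 × 2.565/100 ≈ 374.
Year 1983: gap = -1.9 × (7.51 - 5.49) = -3.838%, loss ≈ 14592 × 3.838/100 ≈ 560.
Year 1984: gap = -1.9 × (6.46 - 5.49) = -1.843%, loss ≈ 14592 × 1.843/100 ≈ 269.
Year 1985: gap = -1.9 × (7.56 - 5.49) = -3.933%, loss ≈ 14592 × 3.933/100 ≈ 574.
Total lost output = 1436 + 374 + 560 + 269 + 574 = 3213 billion.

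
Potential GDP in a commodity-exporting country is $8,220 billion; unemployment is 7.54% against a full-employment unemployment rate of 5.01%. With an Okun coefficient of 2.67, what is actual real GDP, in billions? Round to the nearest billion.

Unemployment gap = 7.54 - 5.01 = 2.53 points, so the output gap is -2.67 × 2.53 = -6.7551%.
Actual GDP = 8220 × (1 - 6.7551/100) = 8220 × 0.932449 ≈ 7665 billion.

$7,665 billion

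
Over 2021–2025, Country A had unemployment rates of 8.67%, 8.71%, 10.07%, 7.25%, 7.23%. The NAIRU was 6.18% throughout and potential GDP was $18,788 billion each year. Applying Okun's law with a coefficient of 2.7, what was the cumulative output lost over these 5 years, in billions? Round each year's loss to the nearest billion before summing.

Year 2021: gap = -2.7 × (8.67 - 6.18) = -6.723%, loss ≈ 18788 × 6.723/100 ≈ 1263.
Year 2022: gap = -2.7 × (8.71 - 6.18) = -6.831%, loss ≈ 18788 × 6.831/100 ≈ 1283.
Year 2023: gap = -2.7 × (10.07 - 6.18) = -10.503%, loss ≈ 18788 × 10.503/100 ≈ 1973.
Year 2024: gap = -2.7 × (7.25 - 6.18) = -2.889%, loss ≈ 18788 × 2.889/100 ≈ 543.
Year 2025: gap = -2.7 × (7.23 - 6.18) = -2.835%, loss ≈ 18788 × 2.835/100 ≈ 533.
Total lost output = 1263 + 1283 + 1973 + 543 + 533 = 5595 billion.

$5,595 billion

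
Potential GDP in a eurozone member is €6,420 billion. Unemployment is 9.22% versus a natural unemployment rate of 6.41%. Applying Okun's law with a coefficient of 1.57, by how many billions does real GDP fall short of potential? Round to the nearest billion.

Output gap = -1.57 × (9.22 - 6.41) = -1.57 × 2.81 = -4.4117%.
Actual GDP ≈ 6420 × 0.955883 ≈ 6137 billion, so the shortfall is 6420 - 6137 = 283 billion.

€283 billion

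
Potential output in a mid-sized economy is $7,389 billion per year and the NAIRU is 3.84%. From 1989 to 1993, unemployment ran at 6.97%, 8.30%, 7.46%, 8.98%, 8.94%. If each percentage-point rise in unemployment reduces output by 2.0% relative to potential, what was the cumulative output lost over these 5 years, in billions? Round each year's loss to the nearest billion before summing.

Year 1989: gap = -2.0 × (6.97 - 3.84) = -6.26%, loss ≈ 7389 × 6.26/100 ≈ 463.
Year 1990: gap = -2.0 × (8.3 - 3.84) = -8.92%, loss ≈ 7389 × 8.92/100 ≈ 659.
Year 1991: gap = -2.0 × (7.46 - 3.84) = -7.24%, loss ≈ 7389 × 7.24/100 ≈ 535.
Year 1992: gap = -2.0 × (8.98 - 3.84) = -10.28%, loss ≈ 7389 × 10.28/100 ≈ 760.
Year 1993: gap = -2.0 × (8.94 - 3.84) = -10.2%, loss ≈ 7389 × 10.2/100 ≈ 754.
Total lost output = 463 + 659 + 535 + 760 + 754 = 3171 billion.

$3,171 billion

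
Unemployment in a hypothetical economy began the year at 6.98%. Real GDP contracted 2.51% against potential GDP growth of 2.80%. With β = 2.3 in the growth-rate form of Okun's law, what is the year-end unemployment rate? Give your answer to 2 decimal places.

9.29%

Growth-rate Okun's law: g_Y = g_Y* - β × Δu, so Δu = (g_Y* - g_Y)/β.
Δu = (2.8 + 2.51)/2.3 = 5.31/2.3 = 2.31 percentage points.
Year-end unemployment = 6.98 + 2.31 = 9.29%.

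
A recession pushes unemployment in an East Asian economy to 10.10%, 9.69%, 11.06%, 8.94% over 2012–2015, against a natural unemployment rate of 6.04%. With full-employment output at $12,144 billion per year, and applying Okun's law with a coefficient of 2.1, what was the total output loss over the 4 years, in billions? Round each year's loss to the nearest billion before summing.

$3,986 billion

Year 2012: gap = -2.1 × (10.1 - 6.04) = -8.526%, loss ≈ 12144 × 8.526/100 ≈ 1035.
Year 2013: gap = -2.1 × (9.69 - 6.04) = -7.665%, loss ≈ 12144 × 7.665/100 ≈ 931.
Year 2014: gap = -2.1 × (11.06 - 6.04) = -10.542%, loss ≈ 12144 × 10.542/100 ≈ 1280.
Year 2015: gap = -2.1 × (8.94 - 6.04) = -6.09%, loss ≈ 12144 × 6.09/100 ≈ 740.
Total lost output = 1035 + 931 + 1280 + 740 = 3986 billion.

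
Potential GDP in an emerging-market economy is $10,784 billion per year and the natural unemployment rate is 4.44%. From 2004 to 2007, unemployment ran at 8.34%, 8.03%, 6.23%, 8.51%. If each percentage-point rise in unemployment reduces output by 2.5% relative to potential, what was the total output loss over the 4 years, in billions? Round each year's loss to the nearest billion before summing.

Year 2004: gap = -2.5 × (8.34 - 4.44) = -9.75%, loss ≈ 10784 × 9.75/100 ≈ 1051.
Year 2005: gap = -2.5 × (8.03 - 4.44) = -8.975%, loss ≈ 10784 × 8.975/100 ≈ 968.
Year 2006: gap = -2.5 × (6.23 - 4.44) = -4.475%, loss ≈ 10784 × 4.475/100 ≈ 483.
Year 2007: gap = -2.5 × (8.51 - 4.44) = -10.175%, loss ≈ 10784 × 10.175/100 ≈ 1097.
Total lost output = 1051 + 968 + 483 + 1097 = 3599 billion.

$3,599 billion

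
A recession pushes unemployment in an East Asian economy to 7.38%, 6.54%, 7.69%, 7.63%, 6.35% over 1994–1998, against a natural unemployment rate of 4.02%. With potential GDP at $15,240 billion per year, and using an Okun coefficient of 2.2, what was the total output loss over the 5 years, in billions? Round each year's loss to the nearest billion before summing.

Year 1994: gap = -2.2 × (7.38 - 4.02) = -7.392%, loss ≈ 15240 × 7.392/100 ≈ 1127.
Year 1995: gap = -2.2 × (6.54 - 4.02) = -5.544%, loss ≈ 15240 × 5.544/100 ≈ 845.
Year 1996: gap = -2.2 × (7.69 - 4.02) = -8.074%, loss ≈ 15240 × 8.074/100 ≈ 1230.
Year 1997: gap = -2.2 × (7.63 - 4.02) = -7.942%, loss ≈ 15240 × 7.942/100 ≈ 1210.
Year 1998: gap = -2.2 × (6.35 - 4.02) = -5.126%, loss ≈ 15240 × 5.126/100 ≈ 781.
Total lost output = 1127 + 845 + 1230 + 1210 + 781 = 5193 billion.

$5,193 billion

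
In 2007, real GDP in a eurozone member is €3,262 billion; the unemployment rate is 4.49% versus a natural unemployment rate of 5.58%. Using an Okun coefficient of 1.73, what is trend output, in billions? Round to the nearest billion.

Unemployment gap = 4.49 - 5.58 = -1.09 points, so output gap = -1.73 × (-1.09) = 1.8857%.
Since Y = Y* × (1 + gap/100), Y* = 3262/1.018857 ≈ 3202 billion.

€3,202 billion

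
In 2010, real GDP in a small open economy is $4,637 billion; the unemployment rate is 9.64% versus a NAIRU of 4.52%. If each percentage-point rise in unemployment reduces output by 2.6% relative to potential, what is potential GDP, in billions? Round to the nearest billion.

Unemployment gap = 9.64 - 4.52 = 5.12 points, so output gap = -2.6 × 5.12 = -13.312%.
Since Y = Y* × (1 + gap/100), Y* = 4637/0.86688 ≈ 5349 billion.

$5,349 billion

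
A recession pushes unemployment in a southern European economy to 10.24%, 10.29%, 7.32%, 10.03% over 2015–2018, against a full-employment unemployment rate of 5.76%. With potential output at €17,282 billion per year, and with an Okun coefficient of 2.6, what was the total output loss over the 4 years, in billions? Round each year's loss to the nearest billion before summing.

Year 2015: gap = -2.6 × (10.24 - 5.76) = -11.648%, loss ≈ 17282 × 11.648/100 ≈ 2013.
Year 2016: gap = -2.6 × (10.29 - 5.76) = -11.778%, loss ≈ 17282 × 11.778/100 ≈ 2035.
Year 2017: gap = -2.6 × (7.32 - 5.76) = -4.056%, loss ≈ 17282 × 4.056/100 ≈ 701.
Year 2018: gap = -2.6 × (10.03 - 5.76) = -11.102%, loss ≈ 17282 × 11.102/100 ≈ 1919.
Total lost output = 2013 + 2035 + 701 + 1919 = 6668 billion.

€6,668 billion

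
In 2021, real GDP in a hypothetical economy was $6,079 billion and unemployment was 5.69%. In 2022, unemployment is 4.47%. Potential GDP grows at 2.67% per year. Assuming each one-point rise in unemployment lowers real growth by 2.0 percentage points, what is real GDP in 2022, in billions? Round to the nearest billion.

$6,390 billion

Δu = 4.47 - 5.69 = -1.22 points.
Okun's law (growth form): g_Y = g_Y* - β × Δu = 2.67 - 2.0 × (-1.22) = 2.67 + 2.44 = 5.11%.
Real GDP in the next year = 6079 × (1 + 5.11/100) = 6079 × 1.0511 ≈ 6390 billion.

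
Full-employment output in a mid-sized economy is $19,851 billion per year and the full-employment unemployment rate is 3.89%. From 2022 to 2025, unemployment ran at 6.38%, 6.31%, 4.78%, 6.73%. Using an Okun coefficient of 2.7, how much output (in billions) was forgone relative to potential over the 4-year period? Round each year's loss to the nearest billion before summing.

$4,631 billion

Year 2022: gap = -2.7 × (6.38 - 3.89) = -6.723%, loss ≈ 19851 × 6.723/100 ≈ 1335.
Year 2023: gap = -2.7 × (6.31 - 3.89) = -6.534%, loss ≈ 19851 × 6.534/100 ≈ 1297.
Year 2024: gap = -2.7 × (4.78 - 3.89) = -2.403%, loss ≈ 19851 × 2.403/100 ≈ 477.
Year 2025: gap = -2.7 × (6.73 - 3.89) = -7.668%, loss ≈ 19851 × 7.668/100 ≈ 1522.
Total lost output = 1335 + 1297 + 477 + 1522 = 4631 billion.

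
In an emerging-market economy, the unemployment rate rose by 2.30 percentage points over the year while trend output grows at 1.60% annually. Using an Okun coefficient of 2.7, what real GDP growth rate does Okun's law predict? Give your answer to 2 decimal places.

Growth-rate Okun's law: g_Y = g_Y* - β × Δu.
g_Y = 1.60 - 2.7 × (2.30) = 1.6 - 6.21 = -4.61%, i.e. -4.61% to 2 d.p.

-4.61%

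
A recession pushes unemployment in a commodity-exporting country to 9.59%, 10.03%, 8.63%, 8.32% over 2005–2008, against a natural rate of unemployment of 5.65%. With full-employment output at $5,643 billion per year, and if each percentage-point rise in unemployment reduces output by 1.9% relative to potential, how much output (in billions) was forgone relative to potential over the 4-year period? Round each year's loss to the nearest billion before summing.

Year 2005: gap = -1.9 × (9.59 - 5.65) = -7.486%, loss ≈ 5643 × 7.486/100 ≈ 422.
Year 2006: gap = -1.9 × (10.03 - 5.65) = -8.322%, loss ≈ 5643 × 8.322/100 ≈ 470.
Year 2007: gap = -1.9 × (8.63 - 5.65) = -5.662%, loss ≈ 5643 × 5.662/100 ≈ 320.
Year 2008: gap = -1.9 × (8.32 - 5.65) = -5.073%, loss ≈ 5643 × 5.073/100 ≈ 286.
Total lost output = 422 + 470 + 320 + 286 = 1498 billion.

$1,498 billion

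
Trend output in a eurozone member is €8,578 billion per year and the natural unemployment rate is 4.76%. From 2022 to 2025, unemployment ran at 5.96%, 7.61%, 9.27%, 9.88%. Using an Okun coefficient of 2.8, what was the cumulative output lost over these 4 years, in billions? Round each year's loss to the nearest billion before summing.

Year 2022: gap = -2.8 × (5.96 - 4.76) = -3.36%, loss ≈ 8578 × 3.36/100 ≈ 288.
Year 2023: gap = -2.8 × (7.61 - 4.76) = -7.98%, loss ≈ 8578 × 7.98/100 ≈ 685.
Year 2024: gap = -2.8 × (9.27 - 4.76) = -12.628%, loss ≈ 8578 × 12.628/100 ≈ 1083.
Year 2025: gap = -2.8 × (9.88 - 4.76) = -14.336%, loss ≈ 8578 × 14.336/100 ≈ 1230.
Total lost output = 288 + 685 + 1083 + 1230 = 3286 billion.

€3,286 billion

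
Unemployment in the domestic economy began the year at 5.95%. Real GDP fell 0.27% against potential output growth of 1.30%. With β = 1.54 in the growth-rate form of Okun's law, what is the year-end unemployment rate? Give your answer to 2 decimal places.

6.97%

Growth-rate Okun's law: g_Y = g_Y* - β × Δu, so Δu = (g_Y* - g_Y)/β.
Δu = (1.3 + 0.27)/1.54 = 1.57/1.54 = 1.02 percentage points.
Year-end unemployment = 5.95 + 1.02 = 6.97%.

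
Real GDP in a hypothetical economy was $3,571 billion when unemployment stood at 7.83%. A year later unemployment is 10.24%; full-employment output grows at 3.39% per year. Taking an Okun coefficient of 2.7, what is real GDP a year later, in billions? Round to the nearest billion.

Δu = 10.24 - 7.83 = 2.41 points.
Okun's law (growth form): g_Y = g_Y* - β × Δu = 3.39 - 2.7 × (2.41) = 3.39 - 6.507 = -3.117%.
Real GDP in the next year = 3571 × (1 - 3.117/100) = 3571 × 0.96883 ≈ 3460 billion.

$3,460 billion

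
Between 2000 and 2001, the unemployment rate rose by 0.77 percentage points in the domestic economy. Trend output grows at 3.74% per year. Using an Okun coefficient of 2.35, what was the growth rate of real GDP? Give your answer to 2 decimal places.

1.93%

Growth-rate Okun's law: g_Y = g_Y* - β × Δu.
g_Y = 3.74 - 2.35 × (0.77) = 3.74 - 1.8095 = 1.9305%, i.e. 1.93% to 2 d.p.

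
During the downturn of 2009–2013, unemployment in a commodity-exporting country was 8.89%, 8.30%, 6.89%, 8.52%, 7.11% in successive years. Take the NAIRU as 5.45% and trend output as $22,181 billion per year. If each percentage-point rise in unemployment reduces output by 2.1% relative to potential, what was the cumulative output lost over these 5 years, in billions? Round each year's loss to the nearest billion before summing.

Year 2009: gap = -2.1 × (8.89 - 5.45) = -7.224%, loss ≈ 22181 × 7.224/100 ≈ 1602.
Year 2010: gap = -2.1 × (8.3 - 5.45) = -5.985%, loss ≈ 22181 × 5.985/100 ≈ 1328.
Year 2011: gap = -2.1 × (6.89 - 5.45) = -3.024%, loss ≈ 22181 × 3.024/100 ≈ 671.
Year 2012: gap = -2.1 × (8.52 - 5.45) = -6.447%, loss ≈ 22181 × 6.447/100 ≈ 1430.
Year 2013: gap = -2.1 × (7.11 - 5.45) = -3.486%, loss ≈ 22181 × 3.486/100 ≈ 773.
Total lost output = 1602 + 1328 + 671 + 1430 + 773 = 5804 billion.

$5,804 billion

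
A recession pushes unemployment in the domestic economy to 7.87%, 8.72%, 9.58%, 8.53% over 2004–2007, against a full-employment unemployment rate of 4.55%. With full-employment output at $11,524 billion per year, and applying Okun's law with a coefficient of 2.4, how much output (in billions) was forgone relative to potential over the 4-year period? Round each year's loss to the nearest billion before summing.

Year 2004: gap = -2.4 × (7.87 - 4.55) = -7.968%, loss ≈ 11524 × 7.968/100 ≈ 918.
Year 2005: gap = -2.4 × (8.72 - 4.55) = -10.008%, loss ≈ 11524 × 10.008/100 ≈ 1153.
Year 2006: gap = -2.4 × (9.58 - 4.55) = -12.072%, loss ≈ 11524 × 12.072/100 ≈ 1391.
Year 2007: gap = -2.4 × (8.53 - 4.55) = -9.552%, loss ≈ 11524 × 9.552/100 ≈ 1101.
Total lost output = 918 + 1153 + 1391 + 1101 = 4563 billion.

$4,563 billion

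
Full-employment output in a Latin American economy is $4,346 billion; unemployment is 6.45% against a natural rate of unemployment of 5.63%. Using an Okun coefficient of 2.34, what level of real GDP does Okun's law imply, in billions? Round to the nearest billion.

Unemployment gap = 6.45 - 5.63 = 0.82 points, so the output gap is -2.34 × 0.82 = -1.9188%.
Actual GDP = 4346 × (1 - 1.9188/100) = 4346 × 0.980812 ≈ 4263 billion.

$4,263 billion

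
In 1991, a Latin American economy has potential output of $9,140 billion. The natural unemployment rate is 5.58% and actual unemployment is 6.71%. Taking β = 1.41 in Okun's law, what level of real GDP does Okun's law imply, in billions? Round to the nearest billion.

Unemployment gap = 6.71 - 5.58 = 1.13 points, so the output gap is -1.41 × 1.13 = -1.5933%.
Actual GDP = 9140 × (1 - 1.5933/100) = 9140 × 0.984067 ≈ 8994 billion.

$8,994 billion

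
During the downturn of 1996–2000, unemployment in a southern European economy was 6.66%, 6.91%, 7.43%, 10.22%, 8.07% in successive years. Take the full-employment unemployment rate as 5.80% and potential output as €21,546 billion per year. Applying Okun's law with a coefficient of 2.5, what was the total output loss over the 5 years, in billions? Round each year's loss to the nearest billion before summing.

€5,543 billion

Year 1996: gap = -2.5 × (6.66 - 5.8) = -2.15%, loss ≈ 21546 × 2.15/100 ≈ 463.
Year 1997: gap = -2.5 × (6.91 - 5.8) = -2.775%, loss ≈ 21546 × 2.775/100 ≈ 598.
Year 1998: gap = -2.5 × (7.43 - 5.8) = -4.075%, loss ≈ 21546 × 4.075/100 ≈ 878.
Year 1999: gap = -2.5 × (10.22 - 5.8) = -11.05%, loss ≈ 21546 × 11.05/100 ≈ 2381.
Year 2000: gap = -2.5 × (8.07 - 5.8) = -5.675%, loss ≈ 21546 × 5.675/100 ≈ 1223.
Total lost output = 463 + 598 + 878 + 2381 + 1223 = 5543 billion.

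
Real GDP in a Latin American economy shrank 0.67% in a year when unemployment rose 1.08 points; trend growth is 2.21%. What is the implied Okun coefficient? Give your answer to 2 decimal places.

Growth form: g_Y = g_Y* - β × Δu, so β = (g_Y* - g_Y)/Δu.
β = (2.21 + 0.67)/1.08 = 2.88/1.08 = 2.67.

β ≈ 2.67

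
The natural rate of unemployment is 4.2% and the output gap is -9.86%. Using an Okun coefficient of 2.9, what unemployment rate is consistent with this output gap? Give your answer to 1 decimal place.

7.6%

From Okun's law, u - u* = -(output gap)/β = -(-9.86)/2.9 = 3.4 points.
So u = 4.2 + 3.4 = 7.6%.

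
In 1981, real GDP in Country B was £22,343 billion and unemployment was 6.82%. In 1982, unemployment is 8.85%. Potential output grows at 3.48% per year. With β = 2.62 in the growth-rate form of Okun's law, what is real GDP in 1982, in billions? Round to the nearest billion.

£21,932 billion

Δu = 8.85 - 6.82 = 2.03 points.
Okun's law (growth form): g_Y = g_Y* - β × Δu = 3.48 - 2.62 × (2.03) = 3.48 - 5.3186 = -1.8386%.
Real GDP in the next year = 22343 × (1 - 1.8386/100) = 22343 × 0.981614 ≈ 21932 billion.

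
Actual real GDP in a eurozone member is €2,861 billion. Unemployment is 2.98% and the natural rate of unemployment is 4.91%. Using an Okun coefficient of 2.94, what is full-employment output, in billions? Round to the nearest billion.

Unemployment gap = 2.98 - 4.91 = -1.93 points, so output gap = -2.94 × (-1.93) = 5.6742%.
Since Y = Y* × (1 + gap/100), Y* = 2861/1.056742 ≈ 2707 billion.

€2,707 billion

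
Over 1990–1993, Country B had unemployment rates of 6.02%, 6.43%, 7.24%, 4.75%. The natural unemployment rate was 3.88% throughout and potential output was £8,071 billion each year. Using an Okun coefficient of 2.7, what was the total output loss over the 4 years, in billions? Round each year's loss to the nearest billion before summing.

Year 1990: gap = -2.7 × (6.02 - 3.88) = -5.778%, loss ≈ 8071 × 5.778/100 ≈ 466.
Year 1991: gap = -2.7 × (6.43 - 3.88) = -6.885%, loss ≈ 8071 × 6.885/100 ≈ 556.
Year 1992: gap = -2.7 × (7.24 - 3.88) = -9.072%, loss ≈ 8071 × 9.072/100 ≈ 732.
Year 1993: gap = -2.7 × (4.75 - 3.88) = -2.349%, loss ≈ 8071 × 2.349/100 ≈ 190.
Total lost output = 466 + 556 + 732 + 190 = 1944 billion.

£1,944 billion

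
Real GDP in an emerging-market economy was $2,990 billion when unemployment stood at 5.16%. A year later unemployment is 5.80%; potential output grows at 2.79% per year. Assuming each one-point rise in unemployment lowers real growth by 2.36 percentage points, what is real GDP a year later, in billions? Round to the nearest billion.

$3,028 billion

Δu = 5.8 - 5.16 = 0.64 points.
Okun's law (growth form): g_Y = g_Y* - β × Δu = 2.79 - 2.36 × (0.64) = 2.79 - 1.5104 = 1.2796%.
Real GDP in the next year = 2990 × (1 + 1.2796/100) = 2990 × 1.012796 ≈ 3028 billion.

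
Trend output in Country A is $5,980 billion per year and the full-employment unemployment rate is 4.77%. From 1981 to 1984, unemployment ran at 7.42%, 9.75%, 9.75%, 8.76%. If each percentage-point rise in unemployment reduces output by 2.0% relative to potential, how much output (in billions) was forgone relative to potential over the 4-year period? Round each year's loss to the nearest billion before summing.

$1,986 billion

Year 1981: gap = -2.0 × (7.42 - 4.77) = -5.3%, loss ≈ 5980 × 5.3/100 ≈ 317.
Year 1982: gap = -2.0 × (9.75 - 4.77) = -9.96%, loss ≈ 5980 × 9.96/100 ≈ 596.
Year 1983: gap = -2.0 × (9.75 - 4.77) = -9.96%, loss ≈ 5980 × 9.96/100 ≈ 596.
Year 1984: gap = -2.0 × (8.76 - 4.77) = -7.98%, loss ≈ 5980 × 7.98/100 ≈ 477.
Total lost output = 317 + 596 + 596 + 477 = 1986 billion.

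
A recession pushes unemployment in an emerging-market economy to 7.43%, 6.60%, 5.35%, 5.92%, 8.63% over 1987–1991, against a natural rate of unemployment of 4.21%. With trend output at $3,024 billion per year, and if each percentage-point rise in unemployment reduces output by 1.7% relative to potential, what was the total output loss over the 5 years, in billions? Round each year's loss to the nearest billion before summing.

$663 billion

Year 1987: gap = -1.7 × (7.43 - 4.21) = -5.474%, loss ≈ 3024 × 5.474/100 ≈ 166.
Year 1988: gap = -1.7 × (6.6 - 4.21) = -4.063%, loss ≈ 3024 × 4.063/100 ≈ 123.
Year 1989: gap = -1.7 × (5.35 - 4.21) = -1.938%, loss ≈ 3024 × 1.938/100 ≈ 59.
Year 1990: gap = -1.7 × (5.92 - 4.21) = -2.907%, loss ≈ 3024 × 2.907/100 ≈ 88.
Year 1991: gap = -1.7 × (8.63 - 4.21) = -7.514%, loss ≈ 3024 × 7.514/100 ≈ 227.
Total lost output = 166 + 123 + 59 + 88 + 227 = 663 billion.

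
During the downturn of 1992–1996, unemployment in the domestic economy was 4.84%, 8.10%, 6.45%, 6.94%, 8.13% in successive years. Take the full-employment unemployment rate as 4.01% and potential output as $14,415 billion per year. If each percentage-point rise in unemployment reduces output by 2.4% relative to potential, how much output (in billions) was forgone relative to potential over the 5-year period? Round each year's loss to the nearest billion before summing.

$4,985 billion

Year 1992: gap = -2.4 × (4.84 - 4.01) = -1.992%, loss ≈ 14415 × 1.992/100 ≈ 287.
Year 1993: gap = -2.4 × (8.1 - 4.01) = -9.816%, loss ≈ 14415 × 9.816/100 ≈ 1415.
Year 1994: gap = -2.4 × (6.45 - 4.01) = -5.856%, loss ≈ 14415 × 5.856/100 ≈ 844.
Year 1995: gap = -2.4 × (6.94 - 4.01) = -7.032%, loss ≈ 14415 × 7.032/100 ≈ 1014.
Year 1996: gap = -2.4 × (8.13 - 4.01) = -9.888%, loss ≈ 14415 × 9.888/100 ≈ 1425.
Total lost output = 287 + 1415 + 844 + 1014 + 1425 = 4985 billion.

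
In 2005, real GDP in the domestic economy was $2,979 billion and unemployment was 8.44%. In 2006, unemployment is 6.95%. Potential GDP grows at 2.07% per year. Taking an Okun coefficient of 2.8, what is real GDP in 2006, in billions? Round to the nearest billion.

$3,165 billion

Δu = 6.95 - 8.44 = -1.49 points.
Okun's law (growth form): g_Y = g_Y* - β × Δu = 2.07 - 2.8 × (-1.49) = 2.07 + 4.172 = 6.242%.
Real GDP in the next year = 2979 × (1 + 6.242/100) = 2979 × 1.06242 ≈ 3165 billion.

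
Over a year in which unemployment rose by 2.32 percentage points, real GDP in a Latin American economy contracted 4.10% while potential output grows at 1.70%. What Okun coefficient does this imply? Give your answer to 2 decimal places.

Growth form: g_Y = g_Y* - β × Δu, so β = (g_Y* - g_Y)/Δu.
β = (1.7 + 4.1)/2.32 = 5.8/2.32 = 2.50.

β ≈ 2.50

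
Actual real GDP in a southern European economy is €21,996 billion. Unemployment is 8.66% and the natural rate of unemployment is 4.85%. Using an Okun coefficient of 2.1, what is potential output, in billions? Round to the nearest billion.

€23,909 billion

Unemployment gap = 8.66 - 4.85 = 3.81 points, so output gap = -2.1 × 3.81 = -8.001%.
Since Y = Y* × (1 + gap/100), Y* = 21996/0.91999 ≈ 23909 billion.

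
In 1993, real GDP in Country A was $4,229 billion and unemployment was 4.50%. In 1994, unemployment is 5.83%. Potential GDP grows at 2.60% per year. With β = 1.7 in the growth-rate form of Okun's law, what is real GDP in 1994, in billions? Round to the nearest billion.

Δu = 5.83 - 4.5 = 1.33 points.
Okun's law (growth form): g_Y = g_Y* - β × Δu = 2.60 - 1.7 × (1.33) = 2.6 - 2.261 = 0.339%.
Real GDP in the next year = 4229 × (1 + 0.339/100) = 4229 × 1.00339 ≈ 4243 billion.

$4,243 billion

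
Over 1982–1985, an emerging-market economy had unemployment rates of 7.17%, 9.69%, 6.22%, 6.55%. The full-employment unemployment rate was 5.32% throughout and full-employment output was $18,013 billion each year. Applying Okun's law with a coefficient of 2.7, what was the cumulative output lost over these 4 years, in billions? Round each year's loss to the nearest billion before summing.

$4,061 billion

Year 1982: gap = -2.7 × (7.17 - 5.32) = -4.995%, loss ≈ 18013 × 4.995/100 ≈ 900.
Year 1983: gap = -2.7 × (9.69 - 5.32) = -11.799%, loss ≈ 18013 × 11.799/100 ≈ 2125.
Year 1984: gap = -2.7 × (6.22 - 5.32) = -2.43%, loss ≈ 18013 × 2.43/100 ≈ 438.
Year 1985: gap = -2.7 × (6.55 - 5.32) = -3.321%, loss ≈ 18013 × 3.321/100 ≈ 598.
Total lost output = 900 + 2125 + 438 + 598 = 4061 billion.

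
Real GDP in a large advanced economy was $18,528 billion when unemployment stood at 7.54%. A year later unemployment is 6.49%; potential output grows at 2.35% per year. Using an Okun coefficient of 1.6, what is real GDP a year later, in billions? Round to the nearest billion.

Δu = 6.49 - 7.54 = -1.05 points.
Okun's law (growth form): g_Y = g_Y* - β × Δu = 2.35 - 1.6 × (-1.05) = 2.35 + 1.68 = 4.03%.
Real GDP in the next year = 18528 × (1 + 4.03/100) = 18528 × 1.0403 ≈ 19275 billion.

$19,275 billion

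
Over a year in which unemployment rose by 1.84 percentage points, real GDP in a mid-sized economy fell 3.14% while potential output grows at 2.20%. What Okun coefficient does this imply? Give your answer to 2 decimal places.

β ≈ 2.90

Growth form: g_Y = g_Y* - β × Δu, so β = (g_Y* - g_Y)/Δu.
β = (2.2 + 3.14)/1.84 = 5.34/1.84 = 2.90.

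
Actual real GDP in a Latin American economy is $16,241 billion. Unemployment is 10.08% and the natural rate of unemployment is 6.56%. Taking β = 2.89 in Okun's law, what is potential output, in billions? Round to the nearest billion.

$18,080 billion

Unemployment gap = 10.08 - 6.56 = 3.52 points, so output gap = -2.89 × 3.52 = -10.1728%.
Since Y = Y* × (1 + gap/100), Y* = 16241/0.898272 ≈ 18080 billion.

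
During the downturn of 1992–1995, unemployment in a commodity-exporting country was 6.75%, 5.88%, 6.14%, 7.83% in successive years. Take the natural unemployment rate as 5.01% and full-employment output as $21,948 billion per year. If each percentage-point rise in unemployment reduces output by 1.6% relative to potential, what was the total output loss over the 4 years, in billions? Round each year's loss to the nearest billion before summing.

Year 1992: gap = -1.6 × (6.75 - 5.01) = -2.784%, loss ≈ 21948 × 2.784/100 ≈ 611.
Year 1993: gap = -1.6 × (5.88 - 5.01) = -1.392%, loss ≈ 21948 × 1.392/100 ≈ 306.
Year 1994: gap = -1.6 × (6.14 - 5.01) = -1.808%, loss ≈ 21948 × 1.808/100 ≈ 397.
Year 1995: gap = -1.6 × (7.83 - 5.01) = -4.512%, loss ≈ 21948 × 4.512/100 ≈ 990.
Total lost output = 611 + 306 + 397 + 990 = 2304 billion.

$2,304 billion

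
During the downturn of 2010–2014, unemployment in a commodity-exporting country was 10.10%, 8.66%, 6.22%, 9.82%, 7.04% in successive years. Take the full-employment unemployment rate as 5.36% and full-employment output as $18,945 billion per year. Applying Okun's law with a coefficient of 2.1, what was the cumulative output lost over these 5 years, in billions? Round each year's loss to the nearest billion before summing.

$5,983 billion

Year 2010: gap = -2.1 × (10.1 - 5.36) = -9.954%, loss ≈ 18945 × 9.954/100 ≈ 1886.
Year 2011: gap = -2.1 × (8.66 - 5.36) = -6.93%, loss ≈ 18945 × 6.93/100 ≈ 1313.
Year 2012: gap = -2.1 × (6.22 - 5.36) = -1.806%, loss ≈ 18945 × 1.806/100 ≈ 342.
Year 2013: gap = -2.1 × (9.82 - 5.36) = -9.366%, loss ≈ 18945 × 9.366/100 ≈ 1774.
Year 2014: gap = -2.1 × (7.04 - 5.36) = -3.528%, loss ≈ 18945 × 3.528/100 ≈ 668.
Total lost output = 1886 + 1313 + 342 + 1774 + 668 = 5983 billion.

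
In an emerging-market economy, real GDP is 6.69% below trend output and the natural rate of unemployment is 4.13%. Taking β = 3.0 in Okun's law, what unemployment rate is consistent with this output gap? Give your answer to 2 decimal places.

6.36%

From Okun's law, u - u* = -(output gap)/β = -(-6.69)/3.0 = 2.23 points.
So u = 4.13 + 2.23 = 6.36%.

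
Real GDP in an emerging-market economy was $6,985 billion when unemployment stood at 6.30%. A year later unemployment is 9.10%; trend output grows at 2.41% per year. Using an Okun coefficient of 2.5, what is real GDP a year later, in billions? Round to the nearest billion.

Δu = 9.1 - 6.3 = 2.8 points.
Okun's law (growth form): g_Y = g_Y* - β × Δu = 2.41 - 2.5 × (2.80) = 2.41 - 7 = -4.59%.
Real GDP in the next year = 6985 × (1 - 4.59/100) = 6985 × 0.9541 ≈ 6664 billion.

$6,664 billion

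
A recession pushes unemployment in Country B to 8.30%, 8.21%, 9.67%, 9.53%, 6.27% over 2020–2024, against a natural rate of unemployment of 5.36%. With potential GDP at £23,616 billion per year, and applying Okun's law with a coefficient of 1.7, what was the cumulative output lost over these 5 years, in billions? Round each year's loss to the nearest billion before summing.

Year 2020: gap = -1.7 × (8.3 - 5.36) = -4.998%, loss ≈ 23616 × 4.998/100 ≈ 1180.
Year 2021: gap = -1.7 × (8.21 - 5.36) = -4.845%, loss ≈ 23616 × 4.845/100 ≈ 1144.
Year 2022: gap = -1.7 × (9.67 - 5.36) = -7.327%, loss ≈ 23616 × 7.327/100 ≈ 1730.
Year 2023: gap = -1.7 × (9.53 - 5.36) = -7.089%, loss ≈ 23616 × 7.089/100 ≈ 1674.
Year 2024: gap = -1.7 × (6.27 - 5.36) = -1.547%, loss ≈ 23616 × 1.547/100 ≈ 365.
Total lost output = 1180 + 1144 + 1730 + 1674 + 365 = 6093 billion.

£6,093 billion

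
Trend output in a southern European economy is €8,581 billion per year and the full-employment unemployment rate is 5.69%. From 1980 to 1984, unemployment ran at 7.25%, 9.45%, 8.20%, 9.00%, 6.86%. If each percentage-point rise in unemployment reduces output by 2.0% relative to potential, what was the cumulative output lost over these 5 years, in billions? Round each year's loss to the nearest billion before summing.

€2,113 billion

Year 1980: gap = -2.0 × (7.25 - 5.69) = -3.12%, loss ≈ 8581 × 3.12/100 ≈ 268.
Year 1981: gap = -2.0 × (9.45 - 5.69) = -7.52%, loss ≈ 8581 × 7.52/100 ≈ 645.
Year 1982: gap = -2.0 × (8.2 - 5.69) = -5.02%, loss ≈ 8581 × 5.02/100 ≈ 431.
Year 1983: gap = -2.0 × (9 - 5.69) = -6.62%, loss ≈ 8581 × 6.62/100 ≈ 568.
Year 1984: gap = -2.0 × (6.86 - 5.69) = -2.34%, loss ≈ 8581 × 2.34/100 ≈ 201.
Total lost output = 268 + 645 + 431 + 568 + 201 = 2113 billion.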